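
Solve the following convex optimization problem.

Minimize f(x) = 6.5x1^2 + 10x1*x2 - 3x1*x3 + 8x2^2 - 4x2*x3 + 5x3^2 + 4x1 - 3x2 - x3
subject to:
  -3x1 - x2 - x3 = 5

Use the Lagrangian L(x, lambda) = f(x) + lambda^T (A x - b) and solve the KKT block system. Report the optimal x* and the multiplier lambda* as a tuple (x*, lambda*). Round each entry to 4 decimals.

Form the Lagrangian:
  L(x, lambda) = (1/2) x^T Q x + c^T x + lambda^T (A x - b)
Stationarity (grad_x L = 0): Q x + c + A^T lambda = 0.
Primal feasibility: A x = b.

This gives the KKT block system:
  [ Q   A^T ] [ x     ]   [-c ]
  [ A    0  ] [ lambda ] = [ b ]

Solving the linear system:
  x*      = (-1.9357, 1.1313, -0.3242)
  lambda* = (-2.9596)
  f(x*)   = 1.9927

x* = (-1.9357, 1.1313, -0.3242), lambda* = (-2.9596)


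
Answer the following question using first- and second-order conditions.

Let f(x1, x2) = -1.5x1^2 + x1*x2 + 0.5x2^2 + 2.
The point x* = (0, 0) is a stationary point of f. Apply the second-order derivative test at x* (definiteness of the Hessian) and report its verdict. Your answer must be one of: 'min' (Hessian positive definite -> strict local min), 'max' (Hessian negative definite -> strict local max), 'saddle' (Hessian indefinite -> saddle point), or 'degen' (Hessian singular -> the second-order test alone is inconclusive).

Compute the Hessian H = grad^2 f:
  H = [[-3, 1], [1, 1]]
Verify stationarity: grad f(x*) = H x* + g = (0, 0).
Eigenvalues of H: -3.2361, 1.2361.
Eigenvalues have mixed signs, so H is indefinite -> x* is a saddle point.

saddle


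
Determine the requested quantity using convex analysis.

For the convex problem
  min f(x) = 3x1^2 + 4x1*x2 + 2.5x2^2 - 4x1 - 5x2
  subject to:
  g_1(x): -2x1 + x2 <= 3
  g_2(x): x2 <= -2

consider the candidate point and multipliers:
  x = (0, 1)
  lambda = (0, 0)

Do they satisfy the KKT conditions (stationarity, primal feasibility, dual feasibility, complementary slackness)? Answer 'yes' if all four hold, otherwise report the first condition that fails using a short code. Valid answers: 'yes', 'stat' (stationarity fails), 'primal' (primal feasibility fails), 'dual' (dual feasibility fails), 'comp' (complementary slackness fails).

Gradient of f: grad f(x) = Q x + c = (0, 0)
Constraint values g_i(x) = a_i^T x - b_i:
  g_1((0, 1)) = -2
  g_2((0, 1)) = 3
Stationarity residual: grad f(x) + sum_i lambda_i a_i = (0, 0)
  -> stationarity OK
Primal feasibility (all g_i <= 0): FAILS
Dual feasibility (all lambda_i >= 0): OK
Complementary slackness (lambda_i * g_i(x) = 0 for all i): OK

Verdict: the first failing condition is primal_feasibility -> primal.

primal


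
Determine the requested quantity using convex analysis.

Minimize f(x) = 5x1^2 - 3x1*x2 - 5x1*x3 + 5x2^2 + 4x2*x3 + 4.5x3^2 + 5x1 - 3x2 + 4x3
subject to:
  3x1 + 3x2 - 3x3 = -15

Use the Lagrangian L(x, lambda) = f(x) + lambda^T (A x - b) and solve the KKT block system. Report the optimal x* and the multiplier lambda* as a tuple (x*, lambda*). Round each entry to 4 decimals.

Form the Lagrangian:
  L(x, lambda) = (1/2) x^T Q x + c^T x + lambda^T (A x - b)
Stationarity (grad_x L = 0): Q x + c + A^T lambda = 0.
Primal feasibility: A x = b.

This gives the KKT block system:
  [ Q   A^T ] [ x     ]   [-c ]
  [ A    0  ] [ lambda ] = [ b ]

Solving the linear system:
  x*      = (-2.078, -2.0596, 0.8624)
  lambda* = (4.6376)
  f(x*)   = 34.4014

x* = (-2.078, -2.0596, 0.8624), lambda* = (4.6376)


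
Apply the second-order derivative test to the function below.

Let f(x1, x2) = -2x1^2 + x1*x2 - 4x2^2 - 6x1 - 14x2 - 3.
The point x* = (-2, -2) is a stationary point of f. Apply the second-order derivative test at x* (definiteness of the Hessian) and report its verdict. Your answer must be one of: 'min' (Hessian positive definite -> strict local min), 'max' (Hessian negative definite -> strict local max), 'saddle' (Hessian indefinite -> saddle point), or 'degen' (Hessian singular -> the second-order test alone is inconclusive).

Compute the Hessian H = grad^2 f:
  H = [[-4, 1], [1, -8]]
Verify stationarity: grad f(x*) = H x* + g = (0, 0).
Eigenvalues of H: -8.2361, -3.7639.
Both eigenvalues < 0, so H is negative definite -> x* is a strict local max.

max


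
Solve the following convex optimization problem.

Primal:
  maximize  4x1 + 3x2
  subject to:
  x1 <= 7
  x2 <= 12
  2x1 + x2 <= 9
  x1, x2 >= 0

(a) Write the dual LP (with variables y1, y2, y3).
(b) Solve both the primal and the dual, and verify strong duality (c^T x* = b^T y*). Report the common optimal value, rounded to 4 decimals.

The standard primal-dual pair for 'max c^T x s.t. A x <= b, x >= 0' is:
  Dual:  min b^T y  s.t.  A^T y >= c,  y >= 0.

So the dual LP is:
  minimize  7y1 + 12y2 + 9y3
  subject to:
    y1 + 2y3 >= 4
    y2 + y3 >= 3
    y1, y2, y3 >= 0

Solving the primal: x* = (0, 9).
  primal value c^T x* = 27.
Solving the dual: y* = (0, 0, 3).
  dual value b^T y* = 27.
Strong duality: c^T x* = b^T y*. Confirmed.

27


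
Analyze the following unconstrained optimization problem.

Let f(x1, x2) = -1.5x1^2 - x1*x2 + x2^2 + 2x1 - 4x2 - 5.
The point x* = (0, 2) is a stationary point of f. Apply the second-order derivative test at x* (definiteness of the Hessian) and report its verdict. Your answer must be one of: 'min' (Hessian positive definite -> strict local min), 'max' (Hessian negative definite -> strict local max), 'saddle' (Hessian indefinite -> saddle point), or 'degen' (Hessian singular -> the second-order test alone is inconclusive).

Compute the Hessian H = grad^2 f:
  H = [[-3, -1], [-1, 2]]
Verify stationarity: grad f(x*) = H x* + g = (0, 0).
Eigenvalues of H: -3.1926, 2.1926.
Eigenvalues have mixed signs, so H is indefinite -> x* is a saddle point.

saddle


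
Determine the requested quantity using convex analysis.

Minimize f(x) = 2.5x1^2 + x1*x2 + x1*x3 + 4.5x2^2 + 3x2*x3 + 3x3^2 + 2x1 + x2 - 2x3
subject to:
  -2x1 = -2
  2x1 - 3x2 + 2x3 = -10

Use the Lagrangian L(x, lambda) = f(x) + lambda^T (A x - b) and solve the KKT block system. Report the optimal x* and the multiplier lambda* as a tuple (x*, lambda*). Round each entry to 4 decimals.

Form the Lagrangian:
  L(x, lambda) = (1/2) x^T Q x + c^T x + lambda^T (A x - b)
Stationarity (grad_x L = 0): Q x + c + A^T lambda = 0.
Primal feasibility: A x = b.

This gives the KKT block system:
  [ Q   A^T ] [ x     ]   [-c ]
  [ A    0  ] [ lambda ] = [ b ]

Solving the linear system:
  x*      = (1, 2.2698, -2.5952)
  lambda* = (8.2183, 4.881)
  f(x*)   = 37.3532

x* = (1, 2.2698, -2.5952), lambda* = (8.2183, 4.881)


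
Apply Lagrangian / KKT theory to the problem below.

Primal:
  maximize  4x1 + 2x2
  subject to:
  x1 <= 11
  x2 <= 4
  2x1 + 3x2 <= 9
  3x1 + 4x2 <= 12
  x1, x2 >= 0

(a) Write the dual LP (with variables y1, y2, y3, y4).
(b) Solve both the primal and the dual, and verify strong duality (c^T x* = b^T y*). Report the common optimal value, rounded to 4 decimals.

The standard primal-dual pair for 'max c^T x s.t. A x <= b, x >= 0' is:
  Dual:  min b^T y  s.t.  A^T y >= c,  y >= 0.

So the dual LP is:
  minimize  11y1 + 4y2 + 9y3 + 12y4
  subject to:
    y1 + 2y3 + 3y4 >= 4
    y2 + 3y3 + 4y4 >= 2
    y1, y2, y3, y4 >= 0

Solving the primal: x* = (4, 0).
  primal value c^T x* = 16.
Solving the dual: y* = (0, 0, 0, 1.3333).
  dual value b^T y* = 16.
Strong duality: c^T x* = b^T y*. Confirmed.

16


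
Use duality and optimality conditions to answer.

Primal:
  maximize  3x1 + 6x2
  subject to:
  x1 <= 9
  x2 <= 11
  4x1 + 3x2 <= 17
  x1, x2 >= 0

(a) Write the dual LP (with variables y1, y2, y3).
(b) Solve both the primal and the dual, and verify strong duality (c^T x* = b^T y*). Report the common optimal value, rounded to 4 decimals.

The standard primal-dual pair for 'max c^T x s.t. A x <= b, x >= 0' is:
  Dual:  min b^T y  s.t.  A^T y >= c,  y >= 0.

So the dual LP is:
  minimize  9y1 + 11y2 + 17y3
  subject to:
    y1 + 4y3 >= 3
    y2 + 3y3 >= 6
    y1, y2, y3 >= 0

Solving the primal: x* = (0, 5.6667).
  primal value c^T x* = 34.
Solving the dual: y* = (0, 0, 2).
  dual value b^T y* = 34.
Strong duality: c^T x* = b^T y*. Confirmed.

34


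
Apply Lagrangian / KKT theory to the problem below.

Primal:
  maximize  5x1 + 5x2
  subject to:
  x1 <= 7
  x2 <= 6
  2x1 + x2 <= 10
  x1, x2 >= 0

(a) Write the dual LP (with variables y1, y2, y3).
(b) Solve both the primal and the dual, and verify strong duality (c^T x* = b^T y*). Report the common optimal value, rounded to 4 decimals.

The standard primal-dual pair for 'max c^T x s.t. A x <= b, x >= 0' is:
  Dual:  min b^T y  s.t.  A^T y >= c,  y >= 0.

So the dual LP is:
  minimize  7y1 + 6y2 + 10y3
  subject to:
    y1 + 2y3 >= 5
    y2 + y3 >= 5
    y1, y2, y3 >= 0

Solving the primal: x* = (2, 6).
  primal value c^T x* = 40.
Solving the dual: y* = (0, 2.5, 2.5).
  dual value b^T y* = 40.
Strong duality: c^T x* = b^T y*. Confirmed.

40


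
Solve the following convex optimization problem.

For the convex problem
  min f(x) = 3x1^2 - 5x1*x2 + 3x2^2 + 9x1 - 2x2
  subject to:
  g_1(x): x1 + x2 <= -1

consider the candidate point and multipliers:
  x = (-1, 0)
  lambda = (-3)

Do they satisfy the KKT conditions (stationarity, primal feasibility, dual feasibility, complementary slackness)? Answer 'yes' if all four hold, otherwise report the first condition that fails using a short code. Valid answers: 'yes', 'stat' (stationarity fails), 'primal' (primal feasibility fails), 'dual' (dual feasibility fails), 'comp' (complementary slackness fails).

Gradient of f: grad f(x) = Q x + c = (3, 3)
Constraint values g_i(x) = a_i^T x - b_i:
  g_1((-1, 0)) = 0
Stationarity residual: grad f(x) + sum_i lambda_i a_i = (0, 0)
  -> stationarity OK
Primal feasibility (all g_i <= 0): OK
Dual feasibility (all lambda_i >= 0): FAILS
Complementary slackness (lambda_i * g_i(x) = 0 for all i): OK

Verdict: the first failing condition is dual_feasibility -> dual.

dual


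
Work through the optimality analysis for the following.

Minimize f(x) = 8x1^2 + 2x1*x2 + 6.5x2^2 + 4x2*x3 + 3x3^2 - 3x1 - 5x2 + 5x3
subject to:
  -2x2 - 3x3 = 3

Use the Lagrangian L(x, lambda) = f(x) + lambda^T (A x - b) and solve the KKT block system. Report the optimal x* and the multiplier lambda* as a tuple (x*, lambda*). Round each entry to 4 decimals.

Form the Lagrangian:
  L(x, lambda) = (1/2) x^T Q x + c^T x + lambda^T (A x - b)
Stationarity (grad_x L = 0): Q x + c + A^T lambda = 0.
Primal feasibility: A x = b.

This gives the KKT block system:
  [ Q   A^T ] [ x     ]   [-c ]
  [ A    0  ] [ lambda ] = [ b ]

Solving the linear system:
  x*      = (0.0888, 0.7893, -1.5262)
  lambda* = (-0.3333)
  f(x*)   = -5.4218

x* = (0.0888, 0.7893, -1.5262), lambda* = (-0.3333)


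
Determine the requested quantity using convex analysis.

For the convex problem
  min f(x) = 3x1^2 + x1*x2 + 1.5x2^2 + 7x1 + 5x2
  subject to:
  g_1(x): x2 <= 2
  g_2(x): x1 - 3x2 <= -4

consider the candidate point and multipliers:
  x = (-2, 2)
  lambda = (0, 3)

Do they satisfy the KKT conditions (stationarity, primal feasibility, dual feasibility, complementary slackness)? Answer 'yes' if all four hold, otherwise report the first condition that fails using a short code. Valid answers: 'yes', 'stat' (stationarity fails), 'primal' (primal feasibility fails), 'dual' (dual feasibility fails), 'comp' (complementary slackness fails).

Gradient of f: grad f(x) = Q x + c = (-3, 9)
Constraint values g_i(x) = a_i^T x - b_i:
  g_1((-2, 2)) = 0
  g_2((-2, 2)) = -4
Stationarity residual: grad f(x) + sum_i lambda_i a_i = (0, 0)
  -> stationarity OK
Primal feasibility (all g_i <= 0): OK
Dual feasibility (all lambda_i >= 0): OK
Complementary slackness (lambda_i * g_i(x) = 0 for all i): FAILS

Verdict: the first failing condition is complementary_slackness -> comp.

comp


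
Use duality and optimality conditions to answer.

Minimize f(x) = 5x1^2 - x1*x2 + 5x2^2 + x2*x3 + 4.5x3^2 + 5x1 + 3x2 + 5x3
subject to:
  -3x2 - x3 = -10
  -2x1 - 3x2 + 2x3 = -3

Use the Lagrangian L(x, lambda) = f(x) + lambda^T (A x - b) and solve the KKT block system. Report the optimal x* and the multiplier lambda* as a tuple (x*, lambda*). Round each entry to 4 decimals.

Form the Lagrangian:
  L(x, lambda) = (1/2) x^T Q x + c^T x + lambda^T (A x - b)
Stationarity (grad_x L = 0): Q x + c + A^T lambda = 0.
Primal feasibility: A x = b.

This gives the KKT block system:
  [ Q   A^T ] [ x     ]   [-c ]
  [ A    0  ] [ lambda ] = [ b ]

Solving the linear system:
  x*      = (-0.9983, 2.7774, 1.6678)
  lambda* = (15.027, -3.8803)
  f(x*)   = 75.1543

x* = (-0.9983, 2.7774, 1.6678), lambda* = (15.027, -3.8803)


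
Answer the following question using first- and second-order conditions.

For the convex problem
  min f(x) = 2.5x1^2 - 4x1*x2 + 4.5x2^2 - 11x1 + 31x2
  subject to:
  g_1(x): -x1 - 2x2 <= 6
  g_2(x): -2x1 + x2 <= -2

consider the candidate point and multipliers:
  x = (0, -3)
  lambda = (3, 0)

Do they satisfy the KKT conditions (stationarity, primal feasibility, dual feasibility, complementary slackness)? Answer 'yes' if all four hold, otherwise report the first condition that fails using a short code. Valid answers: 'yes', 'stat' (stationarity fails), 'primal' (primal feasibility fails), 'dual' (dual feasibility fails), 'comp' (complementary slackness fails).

Gradient of f: grad f(x) = Q x + c = (1, 4)
Constraint values g_i(x) = a_i^T x - b_i:
  g_1((0, -3)) = 0
  g_2((0, -3)) = -1
Stationarity residual: grad f(x) + sum_i lambda_i a_i = (-2, -2)
  -> stationarity FAILS
Primal feasibility (all g_i <= 0): OK
Dual feasibility (all lambda_i >= 0): OK
Complementary slackness (lambda_i * g_i(x) = 0 for all i): OK

Verdict: the first failing condition is stationarity -> stat.

stat


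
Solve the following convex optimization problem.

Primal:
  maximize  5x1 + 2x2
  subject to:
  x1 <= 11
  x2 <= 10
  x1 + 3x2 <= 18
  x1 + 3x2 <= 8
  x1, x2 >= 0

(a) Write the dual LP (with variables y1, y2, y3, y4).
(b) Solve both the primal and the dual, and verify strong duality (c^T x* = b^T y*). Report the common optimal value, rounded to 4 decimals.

The standard primal-dual pair for 'max c^T x s.t. A x <= b, x >= 0' is:
  Dual:  min b^T y  s.t.  A^T y >= c,  y >= 0.

So the dual LP is:
  minimize  11y1 + 10y2 + 18y3 + 8y4
  subject to:
    y1 + y3 + y4 >= 5
    y2 + 3y3 + 3y4 >= 2
    y1, y2, y3, y4 >= 0

Solving the primal: x* = (8, 0).
  primal value c^T x* = 40.
Solving the dual: y* = (0, 0, 0, 5).
  dual value b^T y* = 40.
Strong duality: c^T x* = b^T y*. Confirmed.

40


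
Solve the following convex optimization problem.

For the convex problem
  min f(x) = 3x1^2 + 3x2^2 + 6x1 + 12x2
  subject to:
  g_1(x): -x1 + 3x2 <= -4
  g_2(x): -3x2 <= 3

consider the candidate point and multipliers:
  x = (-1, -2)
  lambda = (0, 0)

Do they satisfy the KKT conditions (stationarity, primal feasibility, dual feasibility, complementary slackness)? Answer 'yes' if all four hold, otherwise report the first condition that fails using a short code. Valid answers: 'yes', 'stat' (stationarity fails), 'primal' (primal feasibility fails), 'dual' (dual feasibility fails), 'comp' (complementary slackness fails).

Gradient of f: grad f(x) = Q x + c = (0, 0)
Constraint values g_i(x) = a_i^T x - b_i:
  g_1((-1, -2)) = -1
  g_2((-1, -2)) = 3
Stationarity residual: grad f(x) + sum_i lambda_i a_i = (0, 0)
  -> stationarity OK
Primal feasibility (all g_i <= 0): FAILS
Dual feasibility (all lambda_i >= 0): OK
Complementary slackness (lambda_i * g_i(x) = 0 for all i): OK

Verdict: the first failing condition is primal_feasibility -> primal.

primal


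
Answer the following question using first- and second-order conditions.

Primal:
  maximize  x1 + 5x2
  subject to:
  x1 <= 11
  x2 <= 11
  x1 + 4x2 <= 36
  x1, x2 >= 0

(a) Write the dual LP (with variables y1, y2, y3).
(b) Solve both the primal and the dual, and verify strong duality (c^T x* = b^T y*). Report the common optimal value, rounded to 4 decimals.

The standard primal-dual pair for 'max c^T x s.t. A x <= b, x >= 0' is:
  Dual:  min b^T y  s.t.  A^T y >= c,  y >= 0.

So the dual LP is:
  minimize  11y1 + 11y2 + 36y3
  subject to:
    y1 + y3 >= 1
    y2 + 4y3 >= 5
    y1, y2, y3 >= 0

Solving the primal: x* = (0, 9).
  primal value c^T x* = 45.
Solving the dual: y* = (0, 0, 1.25).
  dual value b^T y* = 45.
Strong duality: c^T x* = b^T y*. Confirmed.

45


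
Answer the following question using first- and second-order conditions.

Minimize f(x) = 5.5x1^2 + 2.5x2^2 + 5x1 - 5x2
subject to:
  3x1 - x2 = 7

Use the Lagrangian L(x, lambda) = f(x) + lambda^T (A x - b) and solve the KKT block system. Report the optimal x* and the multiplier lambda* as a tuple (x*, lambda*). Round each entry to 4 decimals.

Form the Lagrangian:
  L(x, lambda) = (1/2) x^T Q x + c^T x + lambda^T (A x - b)
Stationarity (grad_x L = 0): Q x + c + A^T lambda = 0.
Primal feasibility: A x = b.

This gives the KKT block system:
  [ Q   A^T ] [ x     ]   [-c ]
  [ A    0  ] [ lambda ] = [ b ]

Solving the linear system:
  x*      = (2.0536, -0.8393)
  lambda* = (-9.1964)
  f(x*)   = 39.4196

x* = (2.0536, -0.8393), lambda* = (-9.1964)


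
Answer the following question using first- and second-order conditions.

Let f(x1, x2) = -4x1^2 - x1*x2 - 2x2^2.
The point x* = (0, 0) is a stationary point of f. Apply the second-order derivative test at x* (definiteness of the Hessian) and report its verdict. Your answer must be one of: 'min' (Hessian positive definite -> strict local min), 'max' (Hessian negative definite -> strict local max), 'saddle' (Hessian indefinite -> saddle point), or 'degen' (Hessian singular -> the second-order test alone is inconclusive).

Compute the Hessian H = grad^2 f:
  H = [[-8, -1], [-1, -4]]
Verify stationarity: grad f(x*) = H x* + g = (0, 0).
Eigenvalues of H: -8.2361, -3.7639.
Both eigenvalues < 0, so H is negative definite -> x* is a strict local max.

max


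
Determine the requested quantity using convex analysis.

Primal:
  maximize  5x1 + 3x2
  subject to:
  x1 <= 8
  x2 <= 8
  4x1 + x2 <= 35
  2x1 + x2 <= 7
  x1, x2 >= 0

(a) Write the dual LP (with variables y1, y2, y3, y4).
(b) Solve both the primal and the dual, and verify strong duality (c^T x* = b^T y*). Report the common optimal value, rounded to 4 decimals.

The standard primal-dual pair for 'max c^T x s.t. A x <= b, x >= 0' is:
  Dual:  min b^T y  s.t.  A^T y >= c,  y >= 0.

So the dual LP is:
  minimize  8y1 + 8y2 + 35y3 + 7y4
  subject to:
    y1 + 4y3 + 2y4 >= 5
    y2 + y3 + y4 >= 3
    y1, y2, y3, y4 >= 0

Solving the primal: x* = (0, 7).
  primal value c^T x* = 21.
Solving the dual: y* = (0, 0, 0, 3).
  dual value b^T y* = 21.
Strong duality: c^T x* = b^T y*. Confirmed.

21


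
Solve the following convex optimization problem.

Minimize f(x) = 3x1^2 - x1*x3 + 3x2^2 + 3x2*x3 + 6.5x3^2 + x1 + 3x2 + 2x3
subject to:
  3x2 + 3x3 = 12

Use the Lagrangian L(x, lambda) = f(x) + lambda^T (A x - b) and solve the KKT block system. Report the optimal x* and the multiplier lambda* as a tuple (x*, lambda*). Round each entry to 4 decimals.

Form the Lagrangian:
  L(x, lambda) = (1/2) x^T Q x + c^T x + lambda^T (A x - b)
Stationarity (grad_x L = 0): Q x + c + A^T lambda = 0.
Primal feasibility: A x = b.

This gives the KKT block system:
  [ Q   A^T ] [ x     ]   [-c ]
  [ A    0  ] [ lambda ] = [ b ]

Solving the linear system:
  x*      = (0, 3, 1)
  lambda* = (-8)
  f(x*)   = 53.5

x* = (0, 3, 1), lambda* = (-8)


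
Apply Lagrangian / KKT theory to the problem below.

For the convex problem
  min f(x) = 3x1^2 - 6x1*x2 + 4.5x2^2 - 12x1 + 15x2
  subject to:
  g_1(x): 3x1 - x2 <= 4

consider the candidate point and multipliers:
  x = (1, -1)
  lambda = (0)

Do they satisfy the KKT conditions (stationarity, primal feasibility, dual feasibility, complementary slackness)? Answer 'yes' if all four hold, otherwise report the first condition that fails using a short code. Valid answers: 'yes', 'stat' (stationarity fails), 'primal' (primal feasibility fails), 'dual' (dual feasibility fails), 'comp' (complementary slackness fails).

Gradient of f: grad f(x) = Q x + c = (0, 0)
Constraint values g_i(x) = a_i^T x - b_i:
  g_1((1, -1)) = 0
Stationarity residual: grad f(x) + sum_i lambda_i a_i = (0, 0)
  -> stationarity OK
Primal feasibility (all g_i <= 0): OK
Dual feasibility (all lambda_i >= 0): OK
Complementary slackness (lambda_i * g_i(x) = 0 for all i): OK

Verdict: yes, KKT holds.

yes


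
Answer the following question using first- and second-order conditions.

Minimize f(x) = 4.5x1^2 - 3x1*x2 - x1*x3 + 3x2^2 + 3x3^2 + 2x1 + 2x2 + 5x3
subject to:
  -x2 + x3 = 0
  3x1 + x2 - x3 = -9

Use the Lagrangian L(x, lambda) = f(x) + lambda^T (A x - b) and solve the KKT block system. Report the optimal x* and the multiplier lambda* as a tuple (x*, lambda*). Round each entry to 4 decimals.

Form the Lagrangian:
  L(x, lambda) = (1/2) x^T Q x + c^T x + lambda^T (A x - b)
Stationarity (grad_x L = 0): Q x + c + A^T lambda = 0.
Primal feasibility: A x = b.

This gives the KKT block system:
  [ Q   A^T ] [ x     ]   [-c ]
  [ A    0  ] [ lambda ] = [ b ]

Solving the linear system:
  x*      = (-3, -1.5833, -1.5833)
  lambda* = (7.7222, 6.2222)
  f(x*)   = 19.4583

x* = (-3, -1.5833, -1.5833), lambda* = (7.7222, 6.2222)


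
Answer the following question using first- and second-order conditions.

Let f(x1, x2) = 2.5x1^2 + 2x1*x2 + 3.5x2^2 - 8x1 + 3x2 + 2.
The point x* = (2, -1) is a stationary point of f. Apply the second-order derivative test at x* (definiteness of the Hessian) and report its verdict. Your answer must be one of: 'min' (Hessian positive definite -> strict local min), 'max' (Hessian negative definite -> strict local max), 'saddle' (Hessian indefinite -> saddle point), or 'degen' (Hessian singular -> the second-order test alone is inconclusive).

Compute the Hessian H = grad^2 f:
  H = [[5, 2], [2, 7]]
Verify stationarity: grad f(x*) = H x* + g = (0, 0).
Eigenvalues of H: 3.7639, 8.2361.
Both eigenvalues > 0, so H is positive definite -> x* is a strict local min.

min


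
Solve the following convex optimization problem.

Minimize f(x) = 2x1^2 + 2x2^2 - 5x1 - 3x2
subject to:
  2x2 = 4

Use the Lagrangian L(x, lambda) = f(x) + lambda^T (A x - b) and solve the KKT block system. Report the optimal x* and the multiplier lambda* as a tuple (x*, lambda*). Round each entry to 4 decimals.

Form the Lagrangian:
  L(x, lambda) = (1/2) x^T Q x + c^T x + lambda^T (A x - b)
Stationarity (grad_x L = 0): Q x + c + A^T lambda = 0.
Primal feasibility: A x = b.

This gives the KKT block system:
  [ Q   A^T ] [ x     ]   [-c ]
  [ A    0  ] [ lambda ] = [ b ]

Solving the linear system:
  x*      = (1.25, 2)
  lambda* = (-2.5)
  f(x*)   = -1.125

x* = (1.25, 2), lambda* = (-2.5)


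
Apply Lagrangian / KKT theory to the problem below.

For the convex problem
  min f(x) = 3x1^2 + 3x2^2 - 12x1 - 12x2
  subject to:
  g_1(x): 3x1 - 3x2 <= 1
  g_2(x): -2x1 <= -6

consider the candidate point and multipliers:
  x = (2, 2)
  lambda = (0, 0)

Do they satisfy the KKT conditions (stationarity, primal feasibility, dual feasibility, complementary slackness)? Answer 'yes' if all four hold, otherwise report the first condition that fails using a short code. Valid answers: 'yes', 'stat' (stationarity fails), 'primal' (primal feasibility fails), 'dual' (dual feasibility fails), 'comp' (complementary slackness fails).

Gradient of f: grad f(x) = Q x + c = (0, 0)
Constraint values g_i(x) = a_i^T x - b_i:
  g_1((2, 2)) = -1
  g_2((2, 2)) = 2
Stationarity residual: grad f(x) + sum_i lambda_i a_i = (0, 0)
  -> stationarity OK
Primal feasibility (all g_i <= 0): FAILS
Dual feasibility (all lambda_i >= 0): OK
Complementary slackness (lambda_i * g_i(x) = 0 for all i): OK

Verdict: the first failing condition is primal_feasibility -> primal.

primal


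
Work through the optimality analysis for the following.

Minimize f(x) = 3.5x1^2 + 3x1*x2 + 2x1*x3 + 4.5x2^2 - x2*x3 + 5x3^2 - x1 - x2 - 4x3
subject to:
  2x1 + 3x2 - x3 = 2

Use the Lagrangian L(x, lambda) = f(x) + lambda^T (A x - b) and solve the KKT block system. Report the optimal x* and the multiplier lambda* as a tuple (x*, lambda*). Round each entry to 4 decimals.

Form the Lagrangian:
  L(x, lambda) = (1/2) x^T Q x + c^T x + lambda^T (A x - b)
Stationarity (grad_x L = 0): Q x + c + A^T lambda = 0.
Primal feasibility: A x = b.

This gives the KKT block system:
  [ Q   A^T ] [ x     ]   [-c ]
  [ A    0  ] [ lambda ] = [ b ]

Solving the linear system:
  x*      = (0.2748, 0.5655, 0.246)
  lambda* = (-1.5559)
  f(x*)   = 0.6438

x* = (0.2748, 0.5655, 0.246), lambda* = (-1.5559)


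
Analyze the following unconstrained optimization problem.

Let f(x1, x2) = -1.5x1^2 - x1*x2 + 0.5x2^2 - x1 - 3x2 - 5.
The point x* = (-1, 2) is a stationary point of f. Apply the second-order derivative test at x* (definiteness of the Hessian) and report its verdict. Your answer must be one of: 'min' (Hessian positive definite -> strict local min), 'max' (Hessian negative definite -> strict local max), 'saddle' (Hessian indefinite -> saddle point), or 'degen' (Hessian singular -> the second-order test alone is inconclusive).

Compute the Hessian H = grad^2 f:
  H = [[-3, -1], [-1, 1]]
Verify stationarity: grad f(x*) = H x* + g = (0, 0).
Eigenvalues of H: -3.2361, 1.2361.
Eigenvalues have mixed signs, so H is indefinite -> x* is a saddle point.

saddle


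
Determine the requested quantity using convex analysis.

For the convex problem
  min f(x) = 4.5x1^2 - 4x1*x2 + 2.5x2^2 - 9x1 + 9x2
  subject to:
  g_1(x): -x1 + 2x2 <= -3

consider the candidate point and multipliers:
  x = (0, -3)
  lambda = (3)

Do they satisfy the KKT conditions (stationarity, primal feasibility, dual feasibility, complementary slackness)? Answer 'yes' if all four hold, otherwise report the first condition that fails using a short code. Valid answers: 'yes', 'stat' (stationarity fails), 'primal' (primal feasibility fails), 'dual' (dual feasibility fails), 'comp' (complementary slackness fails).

Gradient of f: grad f(x) = Q x + c = (3, -6)
Constraint values g_i(x) = a_i^T x - b_i:
  g_1((0, -3)) = -3
Stationarity residual: grad f(x) + sum_i lambda_i a_i = (0, 0)
  -> stationarity OK
Primal feasibility (all g_i <= 0): OK
Dual feasibility (all lambda_i >= 0): OK
Complementary slackness (lambda_i * g_i(x) = 0 for all i): FAILS

Verdict: the first failing condition is complementary_slackness -> comp.

comp


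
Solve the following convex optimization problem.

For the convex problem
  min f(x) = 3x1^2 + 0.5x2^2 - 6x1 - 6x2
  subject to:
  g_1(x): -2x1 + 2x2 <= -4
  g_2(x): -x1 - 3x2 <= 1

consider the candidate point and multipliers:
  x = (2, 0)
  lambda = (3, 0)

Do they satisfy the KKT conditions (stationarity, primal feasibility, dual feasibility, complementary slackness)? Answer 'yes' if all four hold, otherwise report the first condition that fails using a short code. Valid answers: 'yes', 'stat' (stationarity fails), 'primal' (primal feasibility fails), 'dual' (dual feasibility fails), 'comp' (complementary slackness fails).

Gradient of f: grad f(x) = Q x + c = (6, -6)
Constraint values g_i(x) = a_i^T x - b_i:
  g_1((2, 0)) = 0
  g_2((2, 0)) = -3
Stationarity residual: grad f(x) + sum_i lambda_i a_i = (0, 0)
  -> stationarity OK
Primal feasibility (all g_i <= 0): OK
Dual feasibility (all lambda_i >= 0): OK
Complementary slackness (lambda_i * g_i(x) = 0 for all i): OK

Verdict: yes, KKT holds.

yes


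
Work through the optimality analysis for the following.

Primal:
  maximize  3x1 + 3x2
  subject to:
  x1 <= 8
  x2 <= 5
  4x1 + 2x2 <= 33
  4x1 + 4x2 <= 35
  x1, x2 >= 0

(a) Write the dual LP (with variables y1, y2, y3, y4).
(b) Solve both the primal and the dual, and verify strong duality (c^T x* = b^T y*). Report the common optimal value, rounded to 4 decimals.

The standard primal-dual pair for 'max c^T x s.t. A x <= b, x >= 0' is:
  Dual:  min b^T y  s.t.  A^T y >= c,  y >= 0.

So the dual LP is:
  minimize  8y1 + 5y2 + 33y3 + 35y4
  subject to:
    y1 + 4y3 + 4y4 >= 3
    y2 + 2y3 + 4y4 >= 3
    y1, y2, y3, y4 >= 0

Solving the primal: x* = (7.75, 1).
  primal value c^T x* = 26.25.
Solving the dual: y* = (0, 0, 0, 0.75).
  dual value b^T y* = 26.25.
Strong duality: c^T x* = b^T y*. Confirmed.

26.25


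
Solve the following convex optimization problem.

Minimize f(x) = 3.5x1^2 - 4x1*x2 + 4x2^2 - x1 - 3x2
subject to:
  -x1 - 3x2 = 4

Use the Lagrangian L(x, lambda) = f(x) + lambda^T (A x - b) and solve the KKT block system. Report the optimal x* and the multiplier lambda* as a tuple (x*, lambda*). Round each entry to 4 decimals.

Form the Lagrangian:
  L(x, lambda) = (1/2) x^T Q x + c^T x + lambda^T (A x - b)
Stationarity (grad_x L = 0): Q x + c + A^T lambda = 0.
Primal feasibility: A x = b.

This gives the KKT block system:
  [ Q   A^T ] [ x     ]   [-c ]
  [ A    0  ] [ lambda ] = [ b ]

Solving the linear system:
  x*      = (-0.8421, -1.0526)
  lambda* = (-2.6842)
  f(x*)   = 7.3684

x* = (-0.8421, -1.0526), lambda* = (-2.6842)


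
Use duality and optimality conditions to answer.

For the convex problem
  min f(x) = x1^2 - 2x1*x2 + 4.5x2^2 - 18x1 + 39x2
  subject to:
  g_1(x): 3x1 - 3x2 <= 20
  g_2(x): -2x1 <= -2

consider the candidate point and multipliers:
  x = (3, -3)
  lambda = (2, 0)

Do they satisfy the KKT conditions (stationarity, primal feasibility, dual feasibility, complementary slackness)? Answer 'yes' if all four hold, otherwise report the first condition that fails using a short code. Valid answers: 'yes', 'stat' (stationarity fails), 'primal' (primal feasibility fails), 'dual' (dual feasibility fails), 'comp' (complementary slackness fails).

Gradient of f: grad f(x) = Q x + c = (-6, 6)
Constraint values g_i(x) = a_i^T x - b_i:
  g_1((3, -3)) = -2
  g_2((3, -3)) = -4
Stationarity residual: grad f(x) + sum_i lambda_i a_i = (0, 0)
  -> stationarity OK
Primal feasibility (all g_i <= 0): OK
Dual feasibility (all lambda_i >= 0): OK
Complementary slackness (lambda_i * g_i(x) = 0 for all i): FAILS

Verdict: the first failing condition is complementary_slackness -> comp.

comp


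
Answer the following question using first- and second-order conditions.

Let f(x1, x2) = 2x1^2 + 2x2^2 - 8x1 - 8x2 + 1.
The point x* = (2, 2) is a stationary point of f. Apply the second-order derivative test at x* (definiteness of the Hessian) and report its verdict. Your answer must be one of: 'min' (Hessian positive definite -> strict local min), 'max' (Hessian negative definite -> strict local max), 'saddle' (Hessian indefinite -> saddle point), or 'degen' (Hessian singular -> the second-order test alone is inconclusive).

Compute the Hessian H = grad^2 f:
  H = [[4, 0], [0, 4]]
Verify stationarity: grad f(x*) = H x* + g = (0, 0).
Eigenvalues of H: 4, 4.
Both eigenvalues > 0, so H is positive definite -> x* is a strict local min.

min


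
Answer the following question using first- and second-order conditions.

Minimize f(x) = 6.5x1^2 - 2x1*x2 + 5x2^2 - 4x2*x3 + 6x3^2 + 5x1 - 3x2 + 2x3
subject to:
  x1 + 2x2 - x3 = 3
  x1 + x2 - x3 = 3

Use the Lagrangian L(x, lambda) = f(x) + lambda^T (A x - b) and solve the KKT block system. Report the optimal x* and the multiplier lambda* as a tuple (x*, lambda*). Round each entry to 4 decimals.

Form the Lagrangian:
  L(x, lambda) = (1/2) x^T Q x + c^T x + lambda^T (A x - b)
Stationarity (grad_x L = 0): Q x + c + A^T lambda = 0.
Primal feasibility: A x = b.

This gives the KKT block system:
  [ Q   A^T ] [ x     ]   [-c ]
  [ A    0  ] [ lambda ] = [ b ]

Solving the linear system:
  x*      = (1.16, 0, -1.84)
  lambda* = (18.04, -38.12)
  f(x*)   = 31.18

x* = (1.16, 0, -1.84), lambda* = (18.04, -38.12)


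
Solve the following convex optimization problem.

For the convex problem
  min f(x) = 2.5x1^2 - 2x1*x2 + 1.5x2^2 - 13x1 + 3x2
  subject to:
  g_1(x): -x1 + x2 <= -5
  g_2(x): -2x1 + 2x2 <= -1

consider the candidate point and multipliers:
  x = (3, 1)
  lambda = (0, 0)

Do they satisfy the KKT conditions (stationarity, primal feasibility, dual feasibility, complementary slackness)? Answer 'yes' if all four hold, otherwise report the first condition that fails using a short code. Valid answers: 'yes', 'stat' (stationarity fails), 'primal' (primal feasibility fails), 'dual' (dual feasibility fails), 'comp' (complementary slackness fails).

Gradient of f: grad f(x) = Q x + c = (0, 0)
Constraint values g_i(x) = a_i^T x - b_i:
  g_1((3, 1)) = 3
  g_2((3, 1)) = -3
Stationarity residual: grad f(x) + sum_i lambda_i a_i = (0, 0)
  -> stationarity OK
Primal feasibility (all g_i <= 0): FAILS
Dual feasibility (all lambda_i >= 0): OK
Complementary slackness (lambda_i * g_i(x) = 0 for all i): OK

Verdict: the first failing condition is primal_feasibility -> primal.

primal


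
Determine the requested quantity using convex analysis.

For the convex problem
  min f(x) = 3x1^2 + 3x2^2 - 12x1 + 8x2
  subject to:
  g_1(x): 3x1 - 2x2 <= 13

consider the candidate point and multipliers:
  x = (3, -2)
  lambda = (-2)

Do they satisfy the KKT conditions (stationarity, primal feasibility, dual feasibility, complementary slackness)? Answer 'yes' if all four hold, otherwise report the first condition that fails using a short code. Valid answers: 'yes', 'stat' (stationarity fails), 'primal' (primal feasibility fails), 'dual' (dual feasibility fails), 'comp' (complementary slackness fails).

Gradient of f: grad f(x) = Q x + c = (6, -4)
Constraint values g_i(x) = a_i^T x - b_i:
  g_1((3, -2)) = 0
Stationarity residual: grad f(x) + sum_i lambda_i a_i = (0, 0)
  -> stationarity OK
Primal feasibility (all g_i <= 0): OK
Dual feasibility (all lambda_i >= 0): FAILS
Complementary slackness (lambda_i * g_i(x) = 0 for all i): OK

Verdict: the first failing condition is dual_feasibility -> dual.

dual


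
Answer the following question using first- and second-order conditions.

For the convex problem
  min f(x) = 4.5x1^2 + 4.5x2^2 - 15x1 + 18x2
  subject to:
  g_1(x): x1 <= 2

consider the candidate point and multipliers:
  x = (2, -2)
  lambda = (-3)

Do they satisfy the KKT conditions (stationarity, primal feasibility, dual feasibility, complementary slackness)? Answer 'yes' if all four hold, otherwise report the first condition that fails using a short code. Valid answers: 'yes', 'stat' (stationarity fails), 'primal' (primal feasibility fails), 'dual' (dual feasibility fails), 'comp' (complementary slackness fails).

Gradient of f: grad f(x) = Q x + c = (3, 0)
Constraint values g_i(x) = a_i^T x - b_i:
  g_1((2, -2)) = 0
Stationarity residual: grad f(x) + sum_i lambda_i a_i = (0, 0)
  -> stationarity OK
Primal feasibility (all g_i <= 0): OK
Dual feasibility (all lambda_i >= 0): FAILS
Complementary slackness (lambda_i * g_i(x) = 0 for all i): OK

Verdict: the first failing condition is dual_feasibility -> dual.

dual


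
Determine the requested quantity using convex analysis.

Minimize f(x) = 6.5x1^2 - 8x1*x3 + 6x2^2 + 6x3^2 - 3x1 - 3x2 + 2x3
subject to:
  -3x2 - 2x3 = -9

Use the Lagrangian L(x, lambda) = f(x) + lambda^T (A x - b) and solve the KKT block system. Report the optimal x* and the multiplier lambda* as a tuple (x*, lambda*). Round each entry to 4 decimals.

Form the Lagrangian:
  L(x, lambda) = (1/2) x^T Q x + c^T x + lambda^T (A x - b)
Stationarity (grad_x L = 0): Q x + c + A^T lambda = 0.
Primal feasibility: A x = b.

This gives the KKT block system:
  [ Q   A^T ] [ x     ]   [-c ]
  [ A    0  ] [ lambda ] = [ b ]

Solving the linear system:
  x*      = (1.314, 1.8264, 1.7603)
  lambda* = (6.3058)
  f(x*)   = 25.4256

x* = (1.314, 1.8264, 1.7603), lambda* = (6.3058)


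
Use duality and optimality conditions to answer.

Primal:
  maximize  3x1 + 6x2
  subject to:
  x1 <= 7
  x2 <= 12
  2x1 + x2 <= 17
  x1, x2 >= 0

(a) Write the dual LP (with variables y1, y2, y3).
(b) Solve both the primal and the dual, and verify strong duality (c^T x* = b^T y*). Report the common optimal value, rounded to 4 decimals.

The standard primal-dual pair for 'max c^T x s.t. A x <= b, x >= 0' is:
  Dual:  min b^T y  s.t.  A^T y >= c,  y >= 0.

So the dual LP is:
  minimize  7y1 + 12y2 + 17y3
  subject to:
    y1 + 2y3 >= 3
    y2 + y3 >= 6
    y1, y2, y3 >= 0

Solving the primal: x* = (2.5, 12).
  primal value c^T x* = 79.5.
Solving the dual: y* = (0, 4.5, 1.5).
  dual value b^T y* = 79.5.
Strong duality: c^T x* = b^T y*. Confirmed.

79.5


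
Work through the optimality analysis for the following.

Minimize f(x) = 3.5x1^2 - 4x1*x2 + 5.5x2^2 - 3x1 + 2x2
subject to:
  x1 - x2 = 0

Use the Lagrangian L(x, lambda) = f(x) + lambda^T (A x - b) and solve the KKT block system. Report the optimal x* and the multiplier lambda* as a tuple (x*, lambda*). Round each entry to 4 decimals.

Form the Lagrangian:
  L(x, lambda) = (1/2) x^T Q x + c^T x + lambda^T (A x - b)
Stationarity (grad_x L = 0): Q x + c + A^T lambda = 0.
Primal feasibility: A x = b.

This gives the KKT block system:
  [ Q   A^T ] [ x     ]   [-c ]
  [ A    0  ] [ lambda ] = [ b ]

Solving the linear system:
  x*      = (0.1, 0.1)
  lambda* = (2.7)
  f(x*)   = -0.05

x* = (0.1, 0.1), lambda* = (2.7)


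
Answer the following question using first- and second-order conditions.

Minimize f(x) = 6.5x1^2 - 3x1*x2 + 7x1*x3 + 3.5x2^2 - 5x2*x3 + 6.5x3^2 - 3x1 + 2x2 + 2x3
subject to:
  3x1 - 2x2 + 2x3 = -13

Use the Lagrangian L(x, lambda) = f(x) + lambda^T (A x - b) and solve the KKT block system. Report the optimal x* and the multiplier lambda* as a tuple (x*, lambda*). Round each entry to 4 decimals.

Form the Lagrangian:
  L(x, lambda) = (1/2) x^T Q x + c^T x + lambda^T (A x - b)
Stationarity (grad_x L = 0): Q x + c + A^T lambda = 0.
Primal feasibility: A x = b.

This gives the KKT block system:
  [ Q   A^T ] [ x     ]   [-c ]
  [ A    0  ] [ lambda ] = [ b ]

Solving the linear system:
  x*      = (-2.4815, 2.8148, 0.037)
  lambda* = (14.4815)
  f(x*)   = 100.7037

x* = (-2.4815, 2.8148, 0.037), lambda* = (14.4815)


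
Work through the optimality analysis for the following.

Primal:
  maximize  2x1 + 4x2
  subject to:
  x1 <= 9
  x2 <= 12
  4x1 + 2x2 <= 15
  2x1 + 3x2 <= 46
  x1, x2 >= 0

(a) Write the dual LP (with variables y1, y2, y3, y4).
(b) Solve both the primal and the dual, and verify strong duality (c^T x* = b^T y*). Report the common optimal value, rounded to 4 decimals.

The standard primal-dual pair for 'max c^T x s.t. A x <= b, x >= 0' is:
  Dual:  min b^T y  s.t.  A^T y >= c,  y >= 0.

So the dual LP is:
  minimize  9y1 + 12y2 + 15y3 + 46y4
  subject to:
    y1 + 4y3 + 2y4 >= 2
    y2 + 2y3 + 3y4 >= 4
    y1, y2, y3, y4 >= 0

Solving the primal: x* = (0, 7.5).
  primal value c^T x* = 30.
Solving the dual: y* = (0, 0, 2, 0).
  dual value b^T y* = 30.
Strong duality: c^T x* = b^T y*. Confirmed.

30


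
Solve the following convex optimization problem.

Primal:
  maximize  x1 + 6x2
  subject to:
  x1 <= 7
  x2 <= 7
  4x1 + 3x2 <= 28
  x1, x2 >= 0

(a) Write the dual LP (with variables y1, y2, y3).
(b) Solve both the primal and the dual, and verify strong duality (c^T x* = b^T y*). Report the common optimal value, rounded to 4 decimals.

The standard primal-dual pair for 'max c^T x s.t. A x <= b, x >= 0' is:
  Dual:  min b^T y  s.t.  A^T y >= c,  y >= 0.

So the dual LP is:
  minimize  7y1 + 7y2 + 28y3
  subject to:
    y1 + 4y3 >= 1
    y2 + 3y3 >= 6
    y1, y2, y3 >= 0

Solving the primal: x* = (1.75, 7).
  primal value c^T x* = 43.75.
Solving the dual: y* = (0, 5.25, 0.25).
  dual value b^T y* = 43.75.
Strong duality: c^T x* = b^T y*. Confirmed.

43.75


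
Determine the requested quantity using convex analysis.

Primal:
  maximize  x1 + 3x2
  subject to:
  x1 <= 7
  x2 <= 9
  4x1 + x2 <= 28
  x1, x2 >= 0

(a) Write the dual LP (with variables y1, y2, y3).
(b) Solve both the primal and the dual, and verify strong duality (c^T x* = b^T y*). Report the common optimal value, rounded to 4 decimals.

The standard primal-dual pair for 'max c^T x s.t. A x <= b, x >= 0' is:
  Dual:  min b^T y  s.t.  A^T y >= c,  y >= 0.

So the dual LP is:
  minimize  7y1 + 9y2 + 28y3
  subject to:
    y1 + 4y3 >= 1
    y2 + y3 >= 3
    y1, y2, y3 >= 0

Solving the primal: x* = (4.75, 9).
  primal value c^T x* = 31.75.
Solving the dual: y* = (0, 2.75, 0.25).
  dual value b^T y* = 31.75.
Strong duality: c^T x* = b^T y*. Confirmed.

31.75


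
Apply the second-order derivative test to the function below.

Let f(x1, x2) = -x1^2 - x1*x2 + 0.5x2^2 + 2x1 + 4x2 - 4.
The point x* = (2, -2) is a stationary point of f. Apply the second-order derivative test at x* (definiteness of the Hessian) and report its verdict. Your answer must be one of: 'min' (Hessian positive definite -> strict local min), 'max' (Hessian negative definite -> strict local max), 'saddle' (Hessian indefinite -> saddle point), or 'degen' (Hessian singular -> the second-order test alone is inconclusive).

Compute the Hessian H = grad^2 f:
  H = [[-2, -1], [-1, 1]]
Verify stationarity: grad f(x*) = H x* + g = (0, 0).
Eigenvalues of H: -2.3028, 1.3028.
Eigenvalues have mixed signs, so H is indefinite -> x* is a saddle point.

saddle
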